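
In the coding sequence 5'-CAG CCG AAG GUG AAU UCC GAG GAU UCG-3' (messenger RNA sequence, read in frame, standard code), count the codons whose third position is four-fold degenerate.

4

Codon 1 CAG (Gln): third position 2-fold.
Codon 2 CCG (Pro): third position 4-fold.
Codon 3 AAG (Lys): third position 2-fold.
Codon 4 GUG (Val): third position 4-fold.
Codon 5 AAU (Asn): third position 2-fold.
Codon 6 UCC (Ser): third position 4-fold.
Codon 7 GAG (Glu): third position 2-fold.
Codon 8 GAU (Asp): third position 2-fold.
Codon 9 UCG (Ser): third position 4-fold.
Four-fold degenerate third positions: 4.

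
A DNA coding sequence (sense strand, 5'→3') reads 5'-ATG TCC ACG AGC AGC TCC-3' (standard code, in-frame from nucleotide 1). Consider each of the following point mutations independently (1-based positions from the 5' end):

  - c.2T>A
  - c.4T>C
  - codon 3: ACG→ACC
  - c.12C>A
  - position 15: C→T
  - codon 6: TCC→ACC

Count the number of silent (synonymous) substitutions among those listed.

2

Codon 1: ATG (Met) → AAG (Lys) — missense.
Codon 2: TCC (Ser) → CCC (Pro) — missense.
Codon 3: ACG (Thr) → ACC (Thr) — synonymous.
Codon 4: AGC (Ser) → AGA (Arg) — missense.
Codon 5: AGC (Ser) → AGT (Ser) — synonymous.
Codon 6: TCC (Ser) → ACC (Thr) — missense.
Synonymous: 2 of 6.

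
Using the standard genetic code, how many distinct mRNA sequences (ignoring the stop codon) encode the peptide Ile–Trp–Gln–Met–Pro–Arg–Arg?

864

Ile: 3 codons.
Trp: 1 codon.
Gln: 2 codons.
Met: 1 codon.
Pro: 4 codons.
Arg: 6 codons.
Arg: 6 codons.
3 × 1 × 2 × 1 × 4 × 6 × 6 = 864.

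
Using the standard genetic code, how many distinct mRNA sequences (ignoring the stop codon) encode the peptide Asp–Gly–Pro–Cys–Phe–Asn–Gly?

1024

Asp: 2 codons.
Gly: 4 codons.
Pro: 4 codons.
Cys: 2 codons.
Phe: 2 codons.
Asn: 2 codons.
Gly: 4 codons.
2 × 4 × 4 × 2 × 2 × 2 × 4 = 1024.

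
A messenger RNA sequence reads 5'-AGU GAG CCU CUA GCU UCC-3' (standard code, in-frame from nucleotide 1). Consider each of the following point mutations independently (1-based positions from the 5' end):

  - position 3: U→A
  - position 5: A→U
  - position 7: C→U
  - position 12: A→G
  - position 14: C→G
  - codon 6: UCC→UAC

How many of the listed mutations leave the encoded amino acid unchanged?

1

Codon 1: AGU (Ser) → AGA (Arg) — missense.
Codon 2: GAG (Glu) → GUG (Val) — missense.
Codon 3: CCU (Pro) → UCU (Ser) — missense.
Codon 4: CUA (Leu) → CUG (Leu) — synonymous.
Codon 5: GCU (Ala) → GGU (Gly) — missense.
Codon 6: UCC (Ser) → UAC (Tyr) — missense.
Synonymous: 1 of 6.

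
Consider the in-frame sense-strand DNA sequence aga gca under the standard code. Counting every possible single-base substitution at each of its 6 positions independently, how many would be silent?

5

Codon 1 (AGA, Arg): 2 synonymous substitutions.
Codon 2 (GCA, Ala): 3 synonymous substitutions.
Total: 2 + 3 = 5.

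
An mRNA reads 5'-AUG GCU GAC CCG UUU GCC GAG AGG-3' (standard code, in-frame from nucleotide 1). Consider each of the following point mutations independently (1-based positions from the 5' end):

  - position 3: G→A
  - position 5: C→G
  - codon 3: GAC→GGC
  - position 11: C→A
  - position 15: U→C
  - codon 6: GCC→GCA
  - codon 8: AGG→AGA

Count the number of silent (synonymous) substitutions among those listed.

Codon 1: AUG (Met) → AUA (Ile) — missense.
Codon 2: GCU (Ala) → GGU (Gly) — missense.
Codon 3: GAC (Asp) → GGC (Gly) — missense.
Codon 4: CCG (Pro) → CAG (Gln) — missense.
Codon 5: UUU (Phe) → UUC (Phe) — synonymous.
Codon 6: GCC (Ala) → GCA (Ala) — synonymous.
Codon 8: AGG (Arg) → AGA (Arg) — synonymous.
Synonymous: 3 of 7.

3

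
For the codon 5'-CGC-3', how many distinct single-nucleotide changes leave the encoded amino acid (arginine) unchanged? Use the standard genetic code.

Position 1: none → 0 synonymous.
Position 2: none → 0 synonymous.
Position 3: CGT, CGA, CGG → 3 synonymous.
Total: 0 + 0 + 3 = 3.

3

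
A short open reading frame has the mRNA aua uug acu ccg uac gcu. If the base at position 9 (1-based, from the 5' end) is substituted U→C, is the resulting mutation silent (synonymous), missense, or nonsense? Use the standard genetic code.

silent

Position 9 falls in codon 3: ACU → Thr.
After the substitution the codon is ACC → Thr.
Both encode Thr, so the change is synonymous.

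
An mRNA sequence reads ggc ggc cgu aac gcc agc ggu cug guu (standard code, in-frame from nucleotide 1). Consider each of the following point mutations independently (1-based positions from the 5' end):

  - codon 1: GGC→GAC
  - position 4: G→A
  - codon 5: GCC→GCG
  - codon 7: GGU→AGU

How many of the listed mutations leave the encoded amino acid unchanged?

Codon 1: GGC (Gly) → GAC (Asp) — missense.
Codon 2: GGC (Gly) → AGC (Ser) — missense.
Codon 5: GCC (Ala) → GCG (Ala) — synonymous.
Codon 7: GGU (Gly) → AGU (Ser) — missense.
Synonymous: 1 of 4.

1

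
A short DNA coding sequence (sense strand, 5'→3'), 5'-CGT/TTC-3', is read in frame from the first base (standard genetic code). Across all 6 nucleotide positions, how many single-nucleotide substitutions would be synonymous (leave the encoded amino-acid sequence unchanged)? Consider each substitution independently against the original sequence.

4

Codon 1 (CGT, Arg): 3 synonymous substitutions.
Codon 2 (TTC, Phe): 1 synonymous substitution.
Total: 3 + 1 = 4.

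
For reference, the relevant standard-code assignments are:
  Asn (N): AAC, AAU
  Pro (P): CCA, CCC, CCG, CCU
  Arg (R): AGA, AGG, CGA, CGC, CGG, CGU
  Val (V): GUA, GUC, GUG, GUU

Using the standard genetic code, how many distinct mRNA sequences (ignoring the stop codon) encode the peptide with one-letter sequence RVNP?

Arg: 6 codons.
Val: 4 codons.
Asn: 2 codons.
Pro: 4 codons.
6 × 4 × 2 × 4 = 192.

192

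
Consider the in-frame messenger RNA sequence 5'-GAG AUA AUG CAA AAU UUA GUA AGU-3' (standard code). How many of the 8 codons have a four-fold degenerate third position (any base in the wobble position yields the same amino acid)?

Codon 1 GAG (Glu): third position 2-fold.
Codon 2 AUA (Ile): third position 3-fold.
Codon 3 AUG (Met): third position 1-fold.
Codon 4 CAA (Gln): third position 2-fold.
Codon 5 AAU (Asn): third position 2-fold.
Codon 6 UUA (Leu): third position 2-fold.
Codon 7 GUA (Val): third position 4-fold.
Codon 8 AGU (Ser): third position 2-fold.
Four-fold degenerate third positions: 1.

1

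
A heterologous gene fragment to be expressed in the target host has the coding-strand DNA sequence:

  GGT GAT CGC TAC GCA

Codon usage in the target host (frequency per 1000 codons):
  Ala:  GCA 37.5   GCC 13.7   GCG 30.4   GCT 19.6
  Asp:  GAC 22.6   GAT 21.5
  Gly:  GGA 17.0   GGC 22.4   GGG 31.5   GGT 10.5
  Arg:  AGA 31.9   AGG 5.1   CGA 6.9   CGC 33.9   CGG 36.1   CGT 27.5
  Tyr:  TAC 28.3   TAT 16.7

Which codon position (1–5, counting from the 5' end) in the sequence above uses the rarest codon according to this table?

Codon 1 GGT (Gly): 10.5 per 1000.
Codon 2 GAT (Asp): 21.5 per 1000.
Codon 3 CGC (Arg): 33.9 per 1000.
Codon 4 TAC (Tyr): 28.3 per 1000.
Codon 5 GCA (Ala): 37.5 per 1000.
Lowest frequency is 10.5 at codon 1.

1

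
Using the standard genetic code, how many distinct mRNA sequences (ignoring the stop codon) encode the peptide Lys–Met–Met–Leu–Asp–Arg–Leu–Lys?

Lys: 2 codons.
Met: 1 codon.
Met: 1 codon.
Leu: 6 codons.
Asp: 2 codons.
Arg: 6 codons.
Leu: 6 codons.
Lys: 2 codons.
2 × 1 × 1 × 6 × 2 × 6 × 6 × 2 = 1728.

1728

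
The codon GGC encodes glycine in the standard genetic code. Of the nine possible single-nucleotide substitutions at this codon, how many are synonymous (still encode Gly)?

3

Position 1: none → 0 synonymous.
Position 2: none → 0 synonymous.
Position 3: GGT, GGA, GGG → 3 synonymous.
Total: 0 + 0 + 3 = 3.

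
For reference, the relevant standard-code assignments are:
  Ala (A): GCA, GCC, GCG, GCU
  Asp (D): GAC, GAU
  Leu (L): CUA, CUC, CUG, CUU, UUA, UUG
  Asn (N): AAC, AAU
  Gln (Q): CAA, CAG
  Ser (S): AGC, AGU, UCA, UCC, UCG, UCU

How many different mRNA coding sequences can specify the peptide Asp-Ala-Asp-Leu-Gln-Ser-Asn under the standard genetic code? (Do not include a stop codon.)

2304

Asp: 2 codons.
Ala: 4 codons.
Asp: 2 codons.
Leu: 6 codons.
Gln: 2 codons.
Ser: 6 codons.
Asn: 2 codons.
2 × 4 × 2 × 6 × 2 × 6 × 2 = 2304.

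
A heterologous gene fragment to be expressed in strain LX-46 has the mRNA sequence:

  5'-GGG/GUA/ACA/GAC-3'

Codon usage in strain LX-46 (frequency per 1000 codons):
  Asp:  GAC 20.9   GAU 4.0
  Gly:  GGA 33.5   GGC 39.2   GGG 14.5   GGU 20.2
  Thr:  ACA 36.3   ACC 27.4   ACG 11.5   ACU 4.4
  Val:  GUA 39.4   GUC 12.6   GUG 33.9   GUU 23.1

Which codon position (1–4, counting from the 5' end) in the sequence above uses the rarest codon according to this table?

Codon 1 GGG (Gly): 14.5 per 1000.
Codon 2 GUA (Val): 39.4 per 1000.
Codon 3 ACA (Thr): 36.3 per 1000.
Codon 4 GAC (Asp): 20.9 per 1000.
Lowest frequency is 14.5 at codon 1.

1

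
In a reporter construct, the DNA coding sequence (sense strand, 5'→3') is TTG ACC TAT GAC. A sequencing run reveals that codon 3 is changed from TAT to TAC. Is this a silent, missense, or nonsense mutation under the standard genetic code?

Position 9 falls in codon 3: TAT → Tyr.
After the substitution the codon is TAC → Tyr.
Both encode Tyr, so the change is synonymous.

silent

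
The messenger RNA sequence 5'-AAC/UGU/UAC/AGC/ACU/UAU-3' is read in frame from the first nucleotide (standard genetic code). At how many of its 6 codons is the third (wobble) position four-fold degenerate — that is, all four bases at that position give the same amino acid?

Codon 1 AAC (Asn): third position 2-fold.
Codon 2 UGU (Cys): third position 2-fold.
Codon 3 UAC (Tyr): third position 2-fold.
Codon 4 AGC (Ser): third position 2-fold.
Codon 5 ACU (Thr): third position 4-fold.
Codon 6 UAU (Tyr): third position 2-fold.
Four-fold degenerate third positions: 1.

1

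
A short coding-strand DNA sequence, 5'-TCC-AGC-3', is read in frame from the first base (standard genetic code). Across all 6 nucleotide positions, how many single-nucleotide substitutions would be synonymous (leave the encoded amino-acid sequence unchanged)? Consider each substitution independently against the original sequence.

4

Codon 1 (TCC, Ser): 3 synonymous substitutions.
Codon 2 (AGC, Ser): 1 synonymous substitution.
Total: 3 + 1 = 4.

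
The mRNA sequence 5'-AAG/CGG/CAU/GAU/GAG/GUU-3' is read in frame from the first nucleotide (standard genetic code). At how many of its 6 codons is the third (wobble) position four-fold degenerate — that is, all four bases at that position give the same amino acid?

Codon 1 AAG (Lys): third position 2-fold.
Codon 2 CGG (Arg): third position 4-fold.
Codon 3 CAU (His): third position 2-fold.
Codon 4 GAU (Asp): third position 2-fold.
Codon 5 GAG (Glu): third position 2-fold.
Codon 6 GUU (Val): third position 4-fold.
Four-fold degenerate third positions: 2.

2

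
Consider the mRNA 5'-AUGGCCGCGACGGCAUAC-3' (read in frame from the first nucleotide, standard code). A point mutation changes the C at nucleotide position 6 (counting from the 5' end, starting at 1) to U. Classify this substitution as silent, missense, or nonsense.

Position 6 falls in codon 2: GCC → Ala.
After the substitution the codon is GCU → Ala.
Both encode Ala, so the change is synonymous.

silent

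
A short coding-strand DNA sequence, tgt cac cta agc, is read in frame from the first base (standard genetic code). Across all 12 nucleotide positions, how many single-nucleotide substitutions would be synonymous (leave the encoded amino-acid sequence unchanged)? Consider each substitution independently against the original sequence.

Codon 1 (TGT, Cys): 1 synonymous substitution.
Codon 2 (CAC, His): 1 synonymous substitution.
Codon 3 (CTA, Leu): 4 synonymous substitutions.
Codon 4 (AGC, Ser): 1 synonymous substitution.
Total: 1 + 1 + 4 + 1 = 7.

7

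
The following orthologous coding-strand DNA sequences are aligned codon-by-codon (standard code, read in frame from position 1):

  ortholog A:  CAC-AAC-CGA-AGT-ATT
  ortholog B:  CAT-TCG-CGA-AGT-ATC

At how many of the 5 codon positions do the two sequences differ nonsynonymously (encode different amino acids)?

1

Codon 1: CAC His / CAT His — synonymous.
Codon 2: AAC Asn / TCG Ser — nonsynonymous.
Codon 3: CGA Arg / CGA Arg — identical.
Codon 4: AGT Ser / AGT Ser — identical.
Codon 5: ATT Ile / ATC Ile — synonymous.
Nonsynonymous differences: 1.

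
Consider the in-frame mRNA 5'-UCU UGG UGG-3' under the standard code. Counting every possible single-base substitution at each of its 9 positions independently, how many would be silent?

3

Codon 1 (UCU, Ser): 3 synonymous substitutions.
Codon 2 (UGG, Trp): 0 synonymous substitutions.
Codon 3 (UGG, Trp): 0 synonymous substitutions.
Total: 3 + 0 + 0 = 3.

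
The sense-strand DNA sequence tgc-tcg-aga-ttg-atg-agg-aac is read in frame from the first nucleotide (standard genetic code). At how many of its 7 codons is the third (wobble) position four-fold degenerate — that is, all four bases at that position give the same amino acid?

1

Codon 1 TGC (Cys): third position 2-fold.
Codon 2 TCG (Ser): third position 4-fold.
Codon 3 AGA (Arg): third position 2-fold.
Codon 4 TTG (Leu): third position 2-fold.
Codon 5 ATG (Met): third position 1-fold.
Codon 6 AGG (Arg): third position 2-fold.
Codon 7 AAC (Asn): third position 2-fold.
Four-fold degenerate third positions: 1.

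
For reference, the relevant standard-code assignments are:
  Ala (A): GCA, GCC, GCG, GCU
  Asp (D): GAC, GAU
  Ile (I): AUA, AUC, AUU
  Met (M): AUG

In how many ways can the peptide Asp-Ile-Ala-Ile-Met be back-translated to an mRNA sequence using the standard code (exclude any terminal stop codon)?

Asp: 2 codons.
Ile: 3 codons.
Ala: 4 codons.
Ile: 3 codons.
Met: 1 codon.
2 × 3 × 4 × 3 × 1 = 72.

72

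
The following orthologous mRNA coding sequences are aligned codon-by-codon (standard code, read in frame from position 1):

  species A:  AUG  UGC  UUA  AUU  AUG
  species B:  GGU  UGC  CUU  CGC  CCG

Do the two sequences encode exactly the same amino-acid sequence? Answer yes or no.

no

Codon 1: AUG Met / GGU Gly — nonsynonymous.
Codon 2: UGC Cys / UGC Cys — identical.
Codon 3: UUA Leu / CUU Leu — synonymous.
Codon 4: AUU Ile / CGC Arg — nonsynonymous.
Codon 5: AUG Met / CCG Pro — nonsynonymous.
Nonsynonymous differences: 3 → different protein.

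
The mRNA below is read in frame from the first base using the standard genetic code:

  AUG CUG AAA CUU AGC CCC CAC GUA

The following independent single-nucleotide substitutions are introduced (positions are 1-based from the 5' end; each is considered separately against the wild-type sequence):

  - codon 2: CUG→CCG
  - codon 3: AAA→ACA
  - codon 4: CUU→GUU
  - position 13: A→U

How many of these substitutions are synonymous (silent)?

0

Codon 2: CUG (Leu) → CCG (Pro) — missense.
Codon 3: AAA (Lys) → ACA (Thr) — missense.
Codon 4: CUU (Leu) → GUU (Val) — missense.
Codon 5: AGC (Ser) → UGC (Cys) — missense.
Synonymous: 0 of 4.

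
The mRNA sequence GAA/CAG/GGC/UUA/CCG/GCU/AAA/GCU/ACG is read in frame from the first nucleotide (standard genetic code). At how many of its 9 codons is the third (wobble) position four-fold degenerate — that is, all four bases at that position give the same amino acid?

Codon 1 GAA (Glu): third position 2-fold.
Codon 2 CAG (Gln): third position 2-fold.
Codon 3 GGC (Gly): third position 4-fold.
Codon 4 UUA (Leu): third position 2-fold.
Codon 5 CCG (Pro): third position 4-fold.
Codon 6 GCU (Ala): third position 4-fold.
Codon 7 AAA (Lys): third position 2-fold.
Codon 8 GCU (Ala): third position 4-fold.
Codon 9 ACG (Thr): third position 4-fold.
Four-fold degenerate third positions: 5.

5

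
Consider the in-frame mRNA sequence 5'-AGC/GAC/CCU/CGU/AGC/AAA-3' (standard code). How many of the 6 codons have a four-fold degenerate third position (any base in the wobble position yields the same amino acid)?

2

Codon 1 AGC (Ser): third position 2-fold.
Codon 2 GAC (Asp): third position 2-fold.
Codon 3 CCU (Pro): third position 4-fold.
Codon 4 CGU (Arg): third position 4-fold.
Codon 5 AGC (Ser): third position 2-fold.
Codon 6 AAA (Lys): third position 2-fold.
Four-fold degenerate third positions: 2.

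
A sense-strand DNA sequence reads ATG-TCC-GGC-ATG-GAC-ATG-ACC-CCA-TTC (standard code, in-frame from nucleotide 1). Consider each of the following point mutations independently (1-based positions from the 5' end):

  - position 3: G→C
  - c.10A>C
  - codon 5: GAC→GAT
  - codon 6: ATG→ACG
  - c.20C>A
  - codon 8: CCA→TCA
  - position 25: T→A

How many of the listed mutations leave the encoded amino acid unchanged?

Codon 1: ATG (Met) → ATC (Ile) — missense.
Codon 4: ATG (Met) → CTG (Leu) — missense.
Codon 5: GAC (Asp) → GAT (Asp) — synonymous.
Codon 6: ATG (Met) → ACG (Thr) — missense.
Codon 7: ACC (Thr) → AAC (Asn) — missense.
Codon 8: CCA (Pro) → TCA (Ser) — missense.
Codon 9: TTC (Phe) → ATC (Ile) — missense.
Synonymous: 1 of 7.

1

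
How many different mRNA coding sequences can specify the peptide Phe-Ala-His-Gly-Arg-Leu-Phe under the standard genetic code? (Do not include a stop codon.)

4608

Phe: 2 codons.
Ala: 4 codons.
His: 2 codons.
Gly: 4 codons.
Arg: 6 codons.
Leu: 6 codons.
Phe: 2 codons.
2 × 4 × 2 × 4 × 6 × 6 × 2 = 4608.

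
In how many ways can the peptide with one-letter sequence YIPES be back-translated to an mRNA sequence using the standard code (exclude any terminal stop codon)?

288

Tyr: 2 codons.
Ile: 3 codons.
Pro: 4 codons.
Glu: 2 codons.
Ser: 6 codons.
2 × 3 × 4 × 2 × 6 = 288.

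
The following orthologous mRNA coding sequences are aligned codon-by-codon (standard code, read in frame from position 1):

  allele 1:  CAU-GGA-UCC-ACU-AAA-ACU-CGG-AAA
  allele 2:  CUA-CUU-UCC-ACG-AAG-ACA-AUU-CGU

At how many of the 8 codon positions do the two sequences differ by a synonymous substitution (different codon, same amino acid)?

Codon 1: CAU His / CUA Leu — nonsynonymous.
Codon 2: GGA Gly / CUU Leu — nonsynonymous.
Codon 3: UCC Ser / UCC Ser — identical.
Codon 4: ACU Thr / ACG Thr — synonymous.
Codon 5: AAA Lys / AAG Lys — synonymous.
Codon 6: ACU Thr / ACA Thr — synonymous.
Codon 7: CGG Arg / AUU Ile — nonsynonymous.
Codon 8: AAA Lys / CGU Arg — nonsynonymous.
Synonymous differences: 3.

3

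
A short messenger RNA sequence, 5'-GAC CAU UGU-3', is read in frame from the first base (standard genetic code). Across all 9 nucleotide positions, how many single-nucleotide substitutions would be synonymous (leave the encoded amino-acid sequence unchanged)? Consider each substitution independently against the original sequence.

Codon 1 (GAC, Asp): 1 synonymous substitution.
Codon 2 (CAU, His): 1 synonymous substitution.
Codon 3 (UGU, Cys): 1 synonymous substitution.
Total: 1 + 1 + 1 = 3.

3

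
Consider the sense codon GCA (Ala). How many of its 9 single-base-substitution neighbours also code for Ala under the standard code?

3

Position 1: none → 0 synonymous.
Position 2: none → 0 synonymous.
Position 3: GCU, GCC, GCG → 3 synonymous.
Total: 0 + 0 + 3 = 3.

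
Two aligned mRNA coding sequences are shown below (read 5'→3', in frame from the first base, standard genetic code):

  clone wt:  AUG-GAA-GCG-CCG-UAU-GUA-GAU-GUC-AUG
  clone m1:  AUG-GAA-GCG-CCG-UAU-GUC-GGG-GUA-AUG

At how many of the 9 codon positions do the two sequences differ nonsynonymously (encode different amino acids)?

Codon 1: AUG Met / AUG Met — identical.
Codon 2: GAA Glu / GAA Glu — identical.
Codon 3: GCG Ala / GCG Ala — identical.
Codon 4: CCG Pro / CCG Pro — identical.
Codon 5: UAU Tyr / UAU Tyr — identical.
Codon 6: GUA Val / GUC Val — synonymous.
Codon 7: GAU Asp / GGG Gly — nonsynonymous.
Codon 8: GUC Val / GUA Val — synonymous.
Codon 9: AUG Met / AUG Met — identical.
Nonsynonymous differences: 1.

1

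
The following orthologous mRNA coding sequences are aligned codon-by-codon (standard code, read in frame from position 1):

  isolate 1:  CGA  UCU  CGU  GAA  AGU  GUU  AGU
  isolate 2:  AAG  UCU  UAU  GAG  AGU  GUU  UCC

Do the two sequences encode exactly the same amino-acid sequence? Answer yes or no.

no

Codon 1: CGA Arg / AAG Lys — nonsynonymous.
Codon 2: UCU Ser / UCU Ser — identical.
Codon 3: CGU Arg / UAU Tyr — nonsynonymous.
Codon 4: GAA Glu / GAG Glu — synonymous.
Codon 5: AGU Ser / AGU Ser — identical.
Codon 6: GUU Val / GUU Val — identical.
Codon 7: AGU Ser / UCC Ser — synonymous.
Nonsynonymous differences: 2 → different protein.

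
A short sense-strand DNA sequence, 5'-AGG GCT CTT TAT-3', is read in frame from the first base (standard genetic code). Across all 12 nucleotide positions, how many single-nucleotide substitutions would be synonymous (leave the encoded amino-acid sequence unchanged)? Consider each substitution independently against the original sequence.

9

Codon 1 (AGG, Arg): 2 synonymous substitutions.
Codon 2 (GCT, Ala): 3 synonymous substitutions.
Codon 3 (CTT, Leu): 3 synonymous substitutions.
Codon 4 (TAT, Tyr): 1 synonymous substitution.
Total: 2 + 3 + 3 + 1 = 9.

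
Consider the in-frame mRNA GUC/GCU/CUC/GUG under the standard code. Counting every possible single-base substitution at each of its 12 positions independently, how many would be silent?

Codon 1 (GUC, Val): 3 synonymous substitutions.
Codon 2 (GCU, Ala): 3 synonymous substitutions.
Codon 3 (CUC, Leu): 3 synonymous substitutions.
Codon 4 (GUG, Val): 3 synonymous substitutions.
Total: 3 + 3 + 3 + 3 = 12.

12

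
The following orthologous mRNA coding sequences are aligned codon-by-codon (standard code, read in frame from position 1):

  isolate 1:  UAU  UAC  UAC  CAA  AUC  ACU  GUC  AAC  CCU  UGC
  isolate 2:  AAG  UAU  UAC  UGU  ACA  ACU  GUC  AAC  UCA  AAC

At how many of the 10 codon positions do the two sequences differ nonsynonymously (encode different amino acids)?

Codon 1: UAU Tyr / AAG Lys — nonsynonymous.
Codon 2: UAC Tyr / UAU Tyr — synonymous.
Codon 3: UAC Tyr / UAC Tyr — identical.
Codon 4: CAA Gln / UGU Cys — nonsynonymous.
Codon 5: AUC Ile / ACA Thr — nonsynonymous.
Codon 6: ACU Thr / ACU Thr — identical.
Codon 7: GUC Val / GUC Val — identical.
Codon 8: AAC Asn / AAC Asn — identical.
Codon 9: CCU Pro / UCA Ser — nonsynonymous.
Codon 10: UGC Cys / AAC Asn — nonsynonymous.
Nonsynonymous differences: 5.

5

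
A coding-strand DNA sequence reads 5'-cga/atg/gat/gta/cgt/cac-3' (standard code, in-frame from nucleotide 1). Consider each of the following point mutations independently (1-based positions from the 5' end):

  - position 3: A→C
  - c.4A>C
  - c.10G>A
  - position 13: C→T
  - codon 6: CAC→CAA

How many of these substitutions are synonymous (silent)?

1

Codon 1: CGA (Arg) → CGC (Arg) — synonymous.
Codon 2: ATG (Met) → CTG (Leu) — missense.
Codon 4: GTA (Val) → ATA (Ile) — missense.
Codon 5: CGT (Arg) → TGT (Cys) — missense.
Codon 6: CAC (His) → CAA (Gln) — missense.
Synonymous: 1 of 5.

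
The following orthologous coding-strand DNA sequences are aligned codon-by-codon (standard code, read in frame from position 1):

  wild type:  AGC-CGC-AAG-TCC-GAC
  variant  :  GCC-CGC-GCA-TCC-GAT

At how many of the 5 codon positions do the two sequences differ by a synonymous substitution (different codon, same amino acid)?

1

Codon 1: AGC Ser / GCC Ala — nonsynonymous.
Codon 2: CGC Arg / CGC Arg — identical.
Codon 3: AAG Lys / GCA Ala — nonsynonymous.
Codon 4: TCC Ser / TCC Ser — identical.
Codon 5: GAC Asp / GAT Asp — synonymous.
Synonymous differences: 1.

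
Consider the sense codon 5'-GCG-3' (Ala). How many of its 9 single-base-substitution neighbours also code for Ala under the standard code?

Position 1: none → 0 synonymous.
Position 2: none → 0 synonymous.
Position 3: GCU, GCC, GCA → 3 synonymous.
Total: 0 + 0 + 3 = 3.

3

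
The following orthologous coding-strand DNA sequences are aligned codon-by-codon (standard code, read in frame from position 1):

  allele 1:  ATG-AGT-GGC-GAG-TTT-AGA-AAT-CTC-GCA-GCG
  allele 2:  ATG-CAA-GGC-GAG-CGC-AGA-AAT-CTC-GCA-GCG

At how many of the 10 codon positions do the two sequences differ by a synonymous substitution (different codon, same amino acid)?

Codon 1: ATG Met / ATG Met — identical.
Codon 2: AGT Ser / CAA Gln — nonsynonymous.
Codon 3: GGC Gly / GGC Gly — identical.
Codon 4: GAG Glu / GAG Glu — identical.
Codon 5: TTT Phe / CGC Arg — nonsynonymous.
Codon 6: AGA Arg / AGA Arg — identical.
Codon 7: AAT Asn / AAT Asn — identical.
Codon 8: CTC Leu / CTC Leu — identical.
Codon 9: GCA Ala / GCA Ala — identical.
Codon 10: GCG Ala / GCG Ala — identical.
Synonymous differences: 0.

0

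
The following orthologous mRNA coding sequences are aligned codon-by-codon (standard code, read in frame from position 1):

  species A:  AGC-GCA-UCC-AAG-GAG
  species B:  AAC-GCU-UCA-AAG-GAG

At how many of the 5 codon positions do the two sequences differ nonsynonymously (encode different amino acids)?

Codon 1: AGC Ser / AAC Asn — nonsynonymous.
Codon 2: GCA Ala / GCU Ala — synonymous.
Codon 3: UCC Ser / UCA Ser — synonymous.
Codon 4: AAG Lys / AAG Lys — identical.
Codon 5: GAG Glu / GAG Glu — identical.
Nonsynonymous differences: 1.

1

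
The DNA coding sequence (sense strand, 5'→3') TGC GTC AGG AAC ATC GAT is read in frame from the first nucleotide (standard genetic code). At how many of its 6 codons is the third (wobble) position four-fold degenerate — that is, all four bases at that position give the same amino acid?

1

Codon 1 TGC (Cys): third position 2-fold.
Codon 2 GTC (Val): third position 4-fold.
Codon 3 AGG (Arg): third position 2-fold.
Codon 4 AAC (Asn): third position 2-fold.
Codon 5 ATC (Ile): third position 3-fold.
Codon 6 GAT (Asp): third position 2-fold.
Four-fold degenerate third positions: 1.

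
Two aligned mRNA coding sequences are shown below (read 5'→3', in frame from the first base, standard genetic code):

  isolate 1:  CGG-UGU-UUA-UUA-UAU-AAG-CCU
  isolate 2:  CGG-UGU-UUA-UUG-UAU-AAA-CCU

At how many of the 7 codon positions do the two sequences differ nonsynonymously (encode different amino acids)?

0

Codon 1: CGG Arg / CGG Arg — identical.
Codon 2: UGU Cys / UGU Cys — identical.
Codon 3: UUA Leu / UUA Leu — identical.
Codon 4: UUA Leu / UUG Leu — synonymous.
Codon 5: UAU Tyr / UAU Tyr — identical.
Codon 6: AAG Lys / AAA Lys — synonymous.
Codon 7: CCU Pro / CCU Pro — identical.
Nonsynonymous differences: 0.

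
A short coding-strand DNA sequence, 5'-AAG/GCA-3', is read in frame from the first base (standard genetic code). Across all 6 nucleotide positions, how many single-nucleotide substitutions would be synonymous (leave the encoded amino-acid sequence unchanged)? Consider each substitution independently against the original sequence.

Codon 1 (AAG, Lys): 1 synonymous substitution.
Codon 2 (GCA, Ala): 3 synonymous substitutions.
Total: 1 + 3 = 4.

4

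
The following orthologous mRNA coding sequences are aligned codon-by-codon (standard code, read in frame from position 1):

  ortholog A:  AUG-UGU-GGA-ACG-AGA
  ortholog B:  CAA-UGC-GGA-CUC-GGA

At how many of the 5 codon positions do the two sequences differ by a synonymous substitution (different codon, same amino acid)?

1

Codon 1: AUG Met / CAA Gln — nonsynonymous.
Codon 2: UGU Cys / UGC Cys — synonymous.
Codon 3: GGA Gly / GGA Gly — identical.
Codon 4: ACG Thr / CUC Leu — nonsynonymous.
Codon 5: AGA Arg / GGA Gly — nonsynonymous.
Synonymous differences: 1.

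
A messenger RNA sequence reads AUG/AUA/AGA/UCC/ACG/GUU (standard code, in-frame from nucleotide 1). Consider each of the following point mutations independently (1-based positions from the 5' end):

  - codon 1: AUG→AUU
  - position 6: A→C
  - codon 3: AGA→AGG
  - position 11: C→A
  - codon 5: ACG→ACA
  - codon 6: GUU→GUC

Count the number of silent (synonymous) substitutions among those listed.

Codon 1: AUG (Met) → AUU (Ile) — missense.
Codon 2: AUA (Ile) → AUC (Ile) — synonymous.
Codon 3: AGA (Arg) → AGG (Arg) — synonymous.
Codon 4: UCC (Ser) → UAC (Tyr) — missense.
Codon 5: ACG (Thr) → ACA (Thr) — synonymous.
Codon 6: GUU (Val) → GUC (Val) — synonymous.
Synonymous: 4 of 6.

4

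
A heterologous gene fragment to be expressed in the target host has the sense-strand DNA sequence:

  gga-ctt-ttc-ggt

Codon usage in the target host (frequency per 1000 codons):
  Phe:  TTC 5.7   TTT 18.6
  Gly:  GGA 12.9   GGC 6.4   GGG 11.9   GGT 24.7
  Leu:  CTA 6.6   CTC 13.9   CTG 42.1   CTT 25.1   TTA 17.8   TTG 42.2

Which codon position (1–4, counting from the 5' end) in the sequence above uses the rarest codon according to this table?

Codon 1 GGA (Gly): 12.9 per 1000.
Codon 2 CTT (Leu): 25.1 per 1000.
Codon 3 TTC (Phe): 5.7 per 1000.
Codon 4 GGT (Gly): 24.7 per 1000.
Lowest frequency is 5.7 at codon 3.

3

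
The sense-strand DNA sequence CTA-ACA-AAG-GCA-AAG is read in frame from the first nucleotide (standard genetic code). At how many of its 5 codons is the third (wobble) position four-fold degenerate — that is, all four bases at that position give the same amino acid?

3

Codon 1 CTA (Leu): third position 4-fold.
Codon 2 ACA (Thr): third position 4-fold.
Codon 3 AAG (Lys): third position 2-fold.
Codon 4 GCA (Ala): third position 4-fold.
Codon 5 AAG (Lys): third position 2-fold.
Four-fold degenerate third positions: 3.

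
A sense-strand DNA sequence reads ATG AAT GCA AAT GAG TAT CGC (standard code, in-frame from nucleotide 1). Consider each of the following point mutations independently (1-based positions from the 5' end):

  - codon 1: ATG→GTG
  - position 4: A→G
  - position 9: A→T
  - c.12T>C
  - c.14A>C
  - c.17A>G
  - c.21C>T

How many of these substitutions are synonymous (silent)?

3

Codon 1: ATG (Met) → GTG (Val) — missense.
Codon 2: AAT (Asn) → GAT (Asp) — missense.
Codon 3: GCA (Ala) → GCT (Ala) — synonymous.
Codon 4: AAT (Asn) → AAC (Asn) — synonymous.
Codon 5: GAG (Glu) → GCG (Ala) — missense.
Codon 6: TAT (Tyr) → TGT (Cys) — missense.
Codon 7: CGC (Arg) → CGT (Arg) — synonymous.
Synonymous: 3 of 7.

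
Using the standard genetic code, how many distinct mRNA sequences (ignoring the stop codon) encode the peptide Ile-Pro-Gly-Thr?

Ile: 3 codons.
Pro: 4 codons.
Gly: 4 codons.
Thr: 4 codons.
3 × 4 × 4 × 4 = 192.

192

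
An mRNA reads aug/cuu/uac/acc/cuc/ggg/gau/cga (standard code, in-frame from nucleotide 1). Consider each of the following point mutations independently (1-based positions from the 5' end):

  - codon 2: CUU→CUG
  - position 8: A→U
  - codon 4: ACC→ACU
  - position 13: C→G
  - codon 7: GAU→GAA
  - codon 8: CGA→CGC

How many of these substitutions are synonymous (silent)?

Codon 2: CUU (Leu) → CUG (Leu) — synonymous.
Codon 3: UAC (Tyr) → UUC (Phe) — missense.
Codon 4: ACC (Thr) → ACU (Thr) — synonymous.
Codon 5: CUC (Leu) → GUC (Val) — missense.
Codon 7: GAU (Asp) → GAA (Glu) — missense.
Codon 8: CGA (Arg) → CGC (Arg) — synonymous.
Synonymous: 3 of 6.

3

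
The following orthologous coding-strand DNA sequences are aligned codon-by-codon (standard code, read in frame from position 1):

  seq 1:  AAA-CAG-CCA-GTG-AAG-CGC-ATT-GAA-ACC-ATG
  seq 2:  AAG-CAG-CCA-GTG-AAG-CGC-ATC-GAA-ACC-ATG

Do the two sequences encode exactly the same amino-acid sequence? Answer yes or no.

Codon 1: AAA Lys / AAG Lys — synonymous.
Codon 2: CAG Gln / CAG Gln — identical.
Codon 3: CCA Pro / CCA Pro — identical.
Codon 4: GTG Val / GTG Val — identical.
Codon 5: AAG Lys / AAG Lys — identical.
Codon 6: CGC Arg / CGC Arg — identical.
Codon 7: ATT Ile / ATC Ile — synonymous.
Codon 8: GAA Glu / GAA Glu — identical.
Codon 9: ACC Thr / ACC Thr — identical.
Codon 10: ATG Met / ATG Met — identical.
Nonsynonymous differences: 0 → same protein.

yes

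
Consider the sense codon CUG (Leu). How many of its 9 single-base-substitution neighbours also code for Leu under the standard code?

4

Position 1: UUG → 1 synonymous.
Position 2: none → 0 synonymous.
Position 3: CUU, CUC, CUA → 3 synonymous.
Total: 1 + 0 + 3 = 4.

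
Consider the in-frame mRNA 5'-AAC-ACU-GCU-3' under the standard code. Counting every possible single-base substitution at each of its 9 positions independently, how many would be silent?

7

Codon 1 (AAC, Asn): 1 synonymous substitution.
Codon 2 (ACU, Thr): 3 synonymous substitutions.
Codon 3 (GCU, Ala): 3 synonymous substitutions.
Total: 1 + 3 + 3 = 7.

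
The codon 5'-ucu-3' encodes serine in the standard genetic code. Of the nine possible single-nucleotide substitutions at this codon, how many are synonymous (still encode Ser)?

3

Position 1: none → 0 synonymous.
Position 2: none → 0 synonymous.
Position 3: UCC, UCA, UCG → 3 synonymous.
Total: 0 + 0 + 3 = 3.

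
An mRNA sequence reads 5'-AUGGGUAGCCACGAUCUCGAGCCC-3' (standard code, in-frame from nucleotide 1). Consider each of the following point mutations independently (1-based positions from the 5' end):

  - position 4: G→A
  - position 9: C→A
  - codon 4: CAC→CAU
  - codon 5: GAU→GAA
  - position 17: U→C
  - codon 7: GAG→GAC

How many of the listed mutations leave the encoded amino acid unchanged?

1

Codon 2: GGU (Gly) → AGU (Ser) — missense.
Codon 3: AGC (Ser) → AGA (Arg) — missense.
Codon 4: CAC (His) → CAU (His) — synonymous.
Codon 5: GAU (Asp) → GAA (Glu) — missense.
Codon 6: CUC (Leu) → CCC (Pro) — missense.
Codon 7: GAG (Glu) → GAC (Asp) — missense.
Synonymous: 1 of 6.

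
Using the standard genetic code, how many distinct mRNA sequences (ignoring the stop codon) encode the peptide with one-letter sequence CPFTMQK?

Cys: 2 codons.
Pro: 4 codons.
Phe: 2 codons.
Thr: 4 codons.
Met: 1 codon.
Gln: 2 codons.
Lys: 2 codons.
2 × 4 × 2 × 4 × 1 × 2 × 2 = 256.

256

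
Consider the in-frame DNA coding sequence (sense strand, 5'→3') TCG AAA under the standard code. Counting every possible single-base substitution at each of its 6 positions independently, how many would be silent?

Codon 1 (TCG, Ser): 3 synonymous substitutions.
Codon 2 (AAA, Lys): 1 synonymous substitution.
Total: 3 + 1 = 4.

4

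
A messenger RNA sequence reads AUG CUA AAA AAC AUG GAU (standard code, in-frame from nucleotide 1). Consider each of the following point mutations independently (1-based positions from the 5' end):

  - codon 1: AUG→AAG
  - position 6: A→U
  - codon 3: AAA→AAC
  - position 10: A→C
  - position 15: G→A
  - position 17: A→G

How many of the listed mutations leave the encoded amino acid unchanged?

1

Codon 1: AUG (Met) → AAG (Lys) — missense.
Codon 2: CUA (Leu) → CUU (Leu) — synonymous.
Codon 3: AAA (Lys) → AAC (Asn) — missense.
Codon 4: AAC (Asn) → CAC (His) — missense.
Codon 5: AUG (Met) → AUA (Ile) — missense.
Codon 6: GAU (Asp) → GGU (Gly) — missense.
Synonymous: 1 of 6.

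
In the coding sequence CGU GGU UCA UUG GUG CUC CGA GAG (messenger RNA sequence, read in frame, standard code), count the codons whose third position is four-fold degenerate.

6

Codon 1 CGU (Arg): third position 4-fold.
Codon 2 GGU (Gly): third position 4-fold.
Codon 3 UCA (Ser): third position 4-fold.
Codon 4 UUG (Leu): third position 2-fold.
Codon 5 GUG (Val): third position 4-fold.
Codon 6 CUC (Leu): third position 4-fold.
Codon 7 CGA (Arg): third position 4-fold.
Codon 8 GAG (Glu): third position 2-fold.
Four-fold degenerate third positions: 6.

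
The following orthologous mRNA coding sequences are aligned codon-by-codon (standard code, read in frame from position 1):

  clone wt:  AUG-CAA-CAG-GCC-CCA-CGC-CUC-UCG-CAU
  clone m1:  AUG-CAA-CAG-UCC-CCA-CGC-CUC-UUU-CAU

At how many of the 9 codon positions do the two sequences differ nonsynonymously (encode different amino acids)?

Codon 1: AUG Met / AUG Met — identical.
Codon 2: CAA Gln / CAA Gln — identical.
Codon 3: CAG Gln / CAG Gln — identical.
Codon 4: GCC Ala / UCC Ser — nonsynonymous.
Codon 5: CCA Pro / CCA Pro — identical.
Codon 6: CGC Arg / CGC Arg — identical.
Codon 7: CUC Leu / CUC Leu — identical.
Codon 8: UCG Ser / UUU Phe — nonsynonymous.
Codon 9: CAU His / CAU His — identical.
Nonsynonymous differences: 2.

2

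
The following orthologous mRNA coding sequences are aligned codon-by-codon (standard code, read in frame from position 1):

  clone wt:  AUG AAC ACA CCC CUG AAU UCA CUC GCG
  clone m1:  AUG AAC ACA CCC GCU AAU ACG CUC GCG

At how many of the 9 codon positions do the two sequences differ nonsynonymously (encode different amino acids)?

Codon 1: AUG Met / AUG Met — identical.
Codon 2: AAC Asn / AAC Asn — identical.
Codon 3: ACA Thr / ACA Thr — identical.
Codon 4: CCC Pro / CCC Pro — identical.
Codon 5: CUG Leu / GCU Ala — nonsynonymous.
Codon 6: AAU Asn / AAU Asn — identical.
Codon 7: UCA Ser / ACG Thr — nonsynonymous.
Codon 8: CUC Leu / CUC Leu — identical.
Codon 9: GCG Ala / GCG Ala — identical.
Nonsynonymous differences: 2.

2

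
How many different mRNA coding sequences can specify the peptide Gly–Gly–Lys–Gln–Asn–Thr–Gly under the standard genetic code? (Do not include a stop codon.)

Gly: 4 codons.
Gly: 4 codons.
Lys: 2 codons.
Gln: 2 codons.
Asn: 2 codons.
Thr: 4 codons.
Gly: 4 codons.
4 × 4 × 2 × 2 × 2 × 4 × 4 = 2048.

2048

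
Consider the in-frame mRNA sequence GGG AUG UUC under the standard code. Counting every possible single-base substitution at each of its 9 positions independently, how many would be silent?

Codon 1 (GGG, Gly): 3 synonymous substitutions.
Codon 2 (AUG, Met): 0 synonymous substitutions.
Codon 3 (UUC, Phe): 1 synonymous substitution.
Total: 3 + 0 + 1 = 4.

4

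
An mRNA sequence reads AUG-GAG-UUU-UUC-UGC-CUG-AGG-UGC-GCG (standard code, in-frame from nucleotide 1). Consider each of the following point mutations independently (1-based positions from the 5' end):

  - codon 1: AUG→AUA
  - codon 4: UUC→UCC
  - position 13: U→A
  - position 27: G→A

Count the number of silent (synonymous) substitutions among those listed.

1

Codon 1: AUG (Met) → AUA (Ile) — missense.
Codon 4: UUC (Phe) → UCC (Ser) — missense.
Codon 5: UGC (Cys) → AGC (Ser) — missense.
Codon 9: GCG (Ala) → GCA (Ala) — synonymous.
Synonymous: 1 of 4.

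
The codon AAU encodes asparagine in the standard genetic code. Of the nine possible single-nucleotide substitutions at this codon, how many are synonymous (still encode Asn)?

1

Position 1: none → 0 synonymous.
Position 2: none → 0 synonymous.
Position 3: AAC → 1 synonymous.
Total: 0 + 0 + 1 = 1.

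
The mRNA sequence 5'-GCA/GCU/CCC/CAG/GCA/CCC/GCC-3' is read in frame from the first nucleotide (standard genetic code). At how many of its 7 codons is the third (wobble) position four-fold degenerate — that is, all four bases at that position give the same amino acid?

6

Codon 1 GCA (Ala): third position 4-fold.
Codon 2 GCU (Ala): third position 4-fold.
Codon 3 CCC (Pro): third position 4-fold.
Codon 4 CAG (Gln): third position 2-fold.
Codon 5 GCA (Ala): third position 4-fold.
Codon 6 CCC (Pro): third position 4-fold.
Codon 7 GCC (Ala): third position 4-fold.
Four-fold degenerate third positions: 6.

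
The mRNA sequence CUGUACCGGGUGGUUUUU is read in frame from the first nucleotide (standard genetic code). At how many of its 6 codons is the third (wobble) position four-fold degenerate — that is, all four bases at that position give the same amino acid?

Codon 1 CUG (Leu): third position 4-fold.
Codon 2 UAC (Tyr): third position 2-fold.
Codon 3 CGG (Arg): third position 4-fold.
Codon 4 GUG (Val): third position 4-fold.
Codon 5 GUU (Val): third position 4-fold.
Codon 6 UUU (Phe): third position 2-fold.
Four-fold degenerate third positions: 4.

4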